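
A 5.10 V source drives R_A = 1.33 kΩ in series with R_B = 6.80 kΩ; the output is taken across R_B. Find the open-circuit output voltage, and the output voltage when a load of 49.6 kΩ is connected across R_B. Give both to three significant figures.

Open-circuit: V = 5.10 × 6.80/(1.33 + 6.80) = 4.27 V.
With the load, R_B becomes R_B‖R_L = 5.980 kΩ, so V = 5.10 × 5.980/7.310 = 4.17 V.

Unloaded: 4.27 V; loaded: 4.17 V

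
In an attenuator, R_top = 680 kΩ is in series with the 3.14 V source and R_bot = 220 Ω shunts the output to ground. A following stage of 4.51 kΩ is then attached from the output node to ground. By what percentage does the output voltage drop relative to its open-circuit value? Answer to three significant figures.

The divider's output (Thévenin) resistance is R_top‖R_bot = 219.9 Ω.
Fractional drop under load = R_th/(R_th + R_L) = 219.9 / (219.9 + 4510) = 0.04650.
So the output falls by 4.65 %.

4.65 %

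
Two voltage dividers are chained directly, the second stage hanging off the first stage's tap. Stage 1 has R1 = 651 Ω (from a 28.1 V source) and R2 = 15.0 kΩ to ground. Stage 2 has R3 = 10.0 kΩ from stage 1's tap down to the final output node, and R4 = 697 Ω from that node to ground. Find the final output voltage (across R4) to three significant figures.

V_out ≈ 1.66 V

Stage 2 presents R3+R4 = 10700 Ω as a load on stage 1's tap.
Stage 1's lower leg becomes R2‖(R3+R4) = 6244 Ω, so V_mid = 28.1 × 6244/6895 = 25.45 V.
Stage 2 is itself unloaded: V_out = V_mid × R4/(R3+R4) = 25.45 × 697/10700 = 1.66 V.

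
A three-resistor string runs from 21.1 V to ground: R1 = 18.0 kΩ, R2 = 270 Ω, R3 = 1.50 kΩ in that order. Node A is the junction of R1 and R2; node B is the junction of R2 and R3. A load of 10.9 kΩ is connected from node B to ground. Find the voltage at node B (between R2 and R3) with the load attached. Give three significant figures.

V ≈ 1.42 V

At node B, R3 is in parallel with the load: R3‖R_L = 1319 Ω.
Below node A the resistance is R2 + (R3‖R_L) = 1589 Ω, so V_A = 21.1 × 1589/19590 = 1.711 V.
Then V_B = V_A × (R3‖R_L)/(R2 + R3‖R_L) = 1.711 × 1319/1589 = 1.42 V.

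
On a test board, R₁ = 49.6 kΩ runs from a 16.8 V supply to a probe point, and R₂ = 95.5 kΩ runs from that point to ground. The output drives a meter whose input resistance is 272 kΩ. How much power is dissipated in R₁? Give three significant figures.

P ≈ 0.968 mW

Total resistance from the source is R₁ + (R₂‖R_L) = 120.3 kΩ, so I = 16.8/120.3 kΩ = 0.1397 mA.
P = I²·R₁ = (0.1397 mA)² × 49.6 kΩ = 0.968 mW.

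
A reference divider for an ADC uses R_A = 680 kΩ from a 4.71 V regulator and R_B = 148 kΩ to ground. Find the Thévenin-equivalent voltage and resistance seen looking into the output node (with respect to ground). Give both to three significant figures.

V_th is the open-circuit tap voltage: 4.71 × 148/(680 + 148) = 0.842 V.
With the supply zeroed, R_A and R_B appear in parallel from the tap: R_th = R_A‖R_B = (680 × 148)/828.0 = 122 kΩ.

V_th = 0.842 V, R_th = 122 kΩ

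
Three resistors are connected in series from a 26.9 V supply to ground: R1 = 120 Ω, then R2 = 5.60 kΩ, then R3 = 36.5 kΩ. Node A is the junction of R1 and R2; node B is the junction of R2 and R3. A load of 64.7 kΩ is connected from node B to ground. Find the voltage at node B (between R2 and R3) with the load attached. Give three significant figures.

V ≈ 21.6 V

At node B, R3 is in parallel with the load: R3‖R_L = 23340 Ω.
Below node A the resistance is R2 + (R3‖R_L) = 28940 Ω, so V_A = 26.9 × 28940/29060 = 26.79 V.
Then V_B = V_A × (R3‖R_L)/(R2 + R3‖R_L) = 26.79 × 23340/28940 = 21.6 V.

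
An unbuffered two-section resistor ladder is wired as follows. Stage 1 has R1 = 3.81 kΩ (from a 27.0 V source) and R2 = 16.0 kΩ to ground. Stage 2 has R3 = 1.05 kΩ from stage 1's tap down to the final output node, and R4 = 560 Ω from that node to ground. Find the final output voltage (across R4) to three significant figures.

V_out ≈ 2.61 V

Stage 2 presents R3+R4 = 1610 Ω as a load on stage 1's tap.
Stage 1's lower leg becomes R2‖(R3+R4) = 1463 Ω, so V_mid = 27.0 × 1463/5273 = 7.490 V.
Stage 2 is itself unloaded: V_out = V_mid × R4/(R3+R4) = 7.490 × 560/1610 = 2.61 V.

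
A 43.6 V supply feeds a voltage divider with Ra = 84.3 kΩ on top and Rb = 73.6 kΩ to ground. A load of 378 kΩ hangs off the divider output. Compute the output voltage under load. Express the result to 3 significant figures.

The load sits in parallel with Rb: Rb‖R_L = (73.6 × 378) / (73.6 + 378) = 61.60 kΩ.
V_out = 43.6 × 61.60 / (84.3 + 61.60) = 43.6 × 61.60/145.9 = 18.4 V.
(Unloaded it would have been 20.3 V.)

V_out ≈ 18.4 V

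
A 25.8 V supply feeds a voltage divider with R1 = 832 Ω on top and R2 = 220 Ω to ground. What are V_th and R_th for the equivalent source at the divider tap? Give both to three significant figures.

V_th = 5.40 V, R_th = 174 Ω

V_th is the open-circuit tap voltage: 25.8 × 220/(832 + 220) = 5.40 V.
With the supply zeroed, R1 and R2 appear in parallel from the tap: R_th = R1‖R2 = (832 × 220)/1052 = 174 Ω.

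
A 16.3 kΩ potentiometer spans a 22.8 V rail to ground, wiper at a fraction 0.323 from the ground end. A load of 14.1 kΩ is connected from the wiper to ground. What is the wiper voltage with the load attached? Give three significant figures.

The wiper splits the pot into (1−α)R = 11.04 kΩ above and αR = 5.265 kΩ below.
Lower section ‖ load = 3.833 kΩ.
V_wiper = 22.8 × 3.833/(11.04 + 3.833) = 5.88 V.

V ≈ 5.88 V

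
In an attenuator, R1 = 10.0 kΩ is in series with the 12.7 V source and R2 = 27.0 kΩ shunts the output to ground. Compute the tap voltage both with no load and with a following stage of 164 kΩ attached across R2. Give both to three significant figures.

Open-circuit: V = 12.7 × 27.0/(10.0 + 27.0) = 9.27 V.
With the load, R2 becomes R2‖R_L = 23.18 kΩ, so V = 12.7 × 23.18/33.18 = 8.87 V.

Unloaded: 9.27 V; loaded: 8.87 V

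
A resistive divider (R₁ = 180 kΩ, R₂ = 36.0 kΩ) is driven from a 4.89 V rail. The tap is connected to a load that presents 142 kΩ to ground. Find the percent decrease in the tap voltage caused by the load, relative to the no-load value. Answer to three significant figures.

The divider's output (Thévenin) resistance is R₁‖R₂ = 30.00 kΩ.
Fractional drop under load = R_th/(R_th + R_L) = 30.00 / (30.00 + 142) = 0.1744.
So the output falls by 17.4 %.

17.4 %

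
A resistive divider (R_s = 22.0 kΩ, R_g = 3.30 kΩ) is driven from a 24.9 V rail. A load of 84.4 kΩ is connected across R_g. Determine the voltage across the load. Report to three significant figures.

The load sits in parallel with R_g: R_g‖R_L = (3.30 × 84.4) / (3.30 + 84.4) = 3.176 kΩ.
V_out = 24.9 × 3.176 / (22.0 + 3.176) = 24.9 × 3.176/25.18 = 3.14 V.

V_out ≈ 3.14 V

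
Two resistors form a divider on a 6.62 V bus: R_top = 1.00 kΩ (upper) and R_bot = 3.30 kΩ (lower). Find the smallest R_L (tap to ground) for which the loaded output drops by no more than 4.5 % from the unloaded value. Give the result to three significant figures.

R_L(min) ≈ 16.3 kΩ

Output resistance R_th = R_top‖R_bot = (1000 × 3300)/4300 = 767.4 Ω.
The fractional drop is R_th/(R_th + R_L); requiring this ≤ 0.0450 gives R_L ≥ R_th(1/0.0450 − 1) = 767.4 × 21.22 = 16.3 kΩ.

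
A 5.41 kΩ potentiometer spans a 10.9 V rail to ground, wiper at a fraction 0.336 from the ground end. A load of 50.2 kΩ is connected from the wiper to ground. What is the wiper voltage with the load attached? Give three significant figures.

V ≈ 3.58 V

The wiper splits the pot into (1−α)R = 3.592 kΩ above and αR = 1.818 kΩ below.
Lower section ‖ load = 1.754 kΩ.
V_wiper = 10.9 × 1.754/(3.592 + 1.754) = 3.58 V.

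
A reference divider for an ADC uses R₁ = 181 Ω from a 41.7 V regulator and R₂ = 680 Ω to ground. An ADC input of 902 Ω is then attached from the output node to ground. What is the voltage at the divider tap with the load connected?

V_out ≈ 28.4 V

The load sits in parallel with R₂: R₂‖R_L = (680 × 902) / (680 + 902) = 387.7 Ω.
V_out = 41.7 × 387.7 / (181 + 387.7) = 41.7 × 387.7/568.7 = 28.4 V.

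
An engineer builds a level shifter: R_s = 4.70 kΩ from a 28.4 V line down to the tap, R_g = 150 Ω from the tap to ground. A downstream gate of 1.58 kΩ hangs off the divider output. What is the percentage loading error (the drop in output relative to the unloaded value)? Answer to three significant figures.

8.42 %

Unloaded V = 28.4 × 150/4850 = 0.87835 V.
Loaded: R_g‖R_L = 137.0 Ω, giving V = 28.4 × 137.0/4837 = 0.80435 V.
Drop = (0.87835 − 0.80435) / 0.87835 = 8.42 %.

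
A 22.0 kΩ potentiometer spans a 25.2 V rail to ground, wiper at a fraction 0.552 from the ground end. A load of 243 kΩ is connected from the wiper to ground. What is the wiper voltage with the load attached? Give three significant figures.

V ≈ 13.6 V

The wiper splits the pot into (1−α)R = 9.856 kΩ above and αR = 12.14 kΩ below.
Lower section ‖ load = 11.57 kΩ.
V_wiper = 25.2 × 11.57/(9.856 + 11.57) = 13.6 V.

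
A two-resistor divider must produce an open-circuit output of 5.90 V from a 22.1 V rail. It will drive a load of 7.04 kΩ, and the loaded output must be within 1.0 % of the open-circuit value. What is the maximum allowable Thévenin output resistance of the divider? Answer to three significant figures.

Loading drop = R_th/(R_th + R_L) ≤ 0.0100, so R_th ≤ R_L · ε/(1−ε) = 7.04 kΩ × 0.0100/0.9900 = 71.1 Ω.
(Any R1, R2 with R2/(R1+R2) = 0.267 and R1‖R2 ≤ 71.1 Ω will meet the spec.)

R_th ≤ 71.1 Ω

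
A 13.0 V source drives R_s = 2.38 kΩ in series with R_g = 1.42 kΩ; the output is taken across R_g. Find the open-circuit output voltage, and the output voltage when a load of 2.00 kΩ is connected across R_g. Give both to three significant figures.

Open-circuit: V = 13.0 × 1.42/(2.38 + 1.42) = 4.86 V.
With the load, R_g becomes R_g‖R_L = 0.8304 kΩ, so V = 13.0 × 0.8304/3.210 = 3.36 V.

Unloaded: 4.86 V; loaded: 3.36 V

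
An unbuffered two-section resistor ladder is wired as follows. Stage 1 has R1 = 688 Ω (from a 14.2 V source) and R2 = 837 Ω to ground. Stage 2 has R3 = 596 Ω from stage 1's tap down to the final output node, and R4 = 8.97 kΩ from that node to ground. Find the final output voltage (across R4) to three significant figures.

V_out ≈ 7.03 V

Stage 2 presents R3+R4 = 9566 Ω as a load on stage 1's tap.
Stage 1's lower leg becomes R2‖(R3+R4) = 769.7 Ω, so V_mid = 14.2 × 769.7/1458 = 7.498 V.
Stage 2 is itself unloaded: V_out = V_mid × R4/(R3+R4) = 7.498 × 8970/9566 = 7.03 V.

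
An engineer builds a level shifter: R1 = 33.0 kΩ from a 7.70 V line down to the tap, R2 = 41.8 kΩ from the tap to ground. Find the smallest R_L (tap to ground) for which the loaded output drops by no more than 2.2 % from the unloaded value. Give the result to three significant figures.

Output resistance R_th = R1‖R2 = (33.0 × 41.8)/74.80 = 18.44 kΩ.
The fractional drop is R_th/(R_th + R_L); requiring this ≤ 0.0220 gives R_L ≥ R_th(1/0.0220 − 1) = 18.44 × 44.45 = 820 kΩ.

R_L(min) ≈ 820 kΩ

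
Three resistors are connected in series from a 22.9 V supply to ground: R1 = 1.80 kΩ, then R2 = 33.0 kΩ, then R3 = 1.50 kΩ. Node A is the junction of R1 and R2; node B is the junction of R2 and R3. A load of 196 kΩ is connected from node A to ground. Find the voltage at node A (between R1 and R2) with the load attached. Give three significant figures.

V ≈ 21.6 V

Below node A the series string R2+R3 = 34.50 kΩ sits in parallel with the 196 kΩ load: 29.34 kΩ.
V_A = 22.9 × 29.34/(1.80 + 29.34) = 21.6 V.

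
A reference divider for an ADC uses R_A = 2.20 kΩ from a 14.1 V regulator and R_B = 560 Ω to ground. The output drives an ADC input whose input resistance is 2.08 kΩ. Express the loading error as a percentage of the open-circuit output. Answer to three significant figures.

17.7 %

The divider's output (Thévenin) resistance is R_A‖R_B = 446.4 Ω.
Fractional drop under load = R_th/(R_th + R_L) = 446.4 / (446.4 + 2080) = 0.1767.
So the output falls by 17.7 %.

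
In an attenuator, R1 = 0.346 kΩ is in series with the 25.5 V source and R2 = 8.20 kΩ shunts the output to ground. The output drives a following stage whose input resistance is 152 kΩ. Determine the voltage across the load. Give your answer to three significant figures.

The load sits in parallel with R2: R2‖R_L = (8200 × 152000) / (8200 + 152000) = 7780 Ω.
V_out = 25.5 × 7780 / (346 + 7780) = 25.5 × 7780/8126 = 24.4 V.

V_out ≈ 24.4 V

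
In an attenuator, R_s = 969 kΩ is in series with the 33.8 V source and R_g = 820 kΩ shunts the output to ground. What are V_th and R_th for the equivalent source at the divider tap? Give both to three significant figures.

V_th = 15.5 V, R_th = 444 kΩ

V_th is the open-circuit tap voltage: 33.8 × 820/(969 + 820) = 15.5 V.
With the supply zeroed, R_s and R_g appear in parallel from the tap: R_th = R_s‖R_g = (969 × 820)/1789 = 444 kΩ.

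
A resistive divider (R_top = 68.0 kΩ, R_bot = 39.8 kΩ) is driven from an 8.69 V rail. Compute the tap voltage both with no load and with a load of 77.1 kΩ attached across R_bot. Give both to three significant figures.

Unloaded: 3.21 V; loaded: 2.42 V

Open-circuit: V = 8.69 × 39.8/(68.0 + 39.8) = 3.21 V.
With the load, R_bot becomes R_bot‖R_L = 26.25 kΩ, so V = 8.69 × 26.25/94.25 = 2.42 V.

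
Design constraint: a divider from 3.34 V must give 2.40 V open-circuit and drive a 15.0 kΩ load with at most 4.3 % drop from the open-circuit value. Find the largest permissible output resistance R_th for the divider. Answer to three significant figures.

R_th ≤ 674 Ω

Loading drop = R_th/(R_th + R_L) ≤ 0.0430, so R_th ≤ R_L · ε/(1−ε) = 15.0 kΩ × 0.0430/0.9570 = 674 Ω.
(Any R1, R2 with R2/(R1+R2) = 0.719 and R1‖R2 ≤ 674 Ω will meet the spec.)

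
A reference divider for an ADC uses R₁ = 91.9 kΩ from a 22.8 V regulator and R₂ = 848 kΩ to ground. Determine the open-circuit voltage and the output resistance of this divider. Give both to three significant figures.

V_th is the open-circuit tap voltage: 22.8 × 848/(91.9 + 848) = 20.6 V.
With the supply zeroed, R₁ and R₂ appear in parallel from the tap: R_th = R₁‖R₂ = (91.9 × 848)/939.9 = 82.9 kΩ.

V_th = 20.6 V, R_th = 82.9 kΩ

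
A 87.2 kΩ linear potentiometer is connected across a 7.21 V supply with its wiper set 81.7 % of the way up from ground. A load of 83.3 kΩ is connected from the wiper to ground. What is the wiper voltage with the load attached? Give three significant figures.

V ≈ 5.09 V

The wiper splits the pot into (1−α)R = 15.96 kΩ above and αR = 71.24 kΩ below.
Lower section ‖ load = 38.40 kΩ.
V_wiper = 7.21 × 38.40/(15.96 + 38.40) = 5.09 V.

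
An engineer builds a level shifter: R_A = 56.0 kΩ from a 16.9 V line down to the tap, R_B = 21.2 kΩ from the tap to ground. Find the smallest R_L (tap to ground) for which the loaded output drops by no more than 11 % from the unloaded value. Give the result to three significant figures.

R_L(min) ≈ 124 kΩ

Output resistance R_th = R_A‖R_B = (56.0 × 21.2)/77.20 = 15.38 kΩ.
The fractional drop is R_th/(R_th + R_L); requiring this ≤ 0.110 gives R_L ≥ R_th(1/0.110 − 1) = 15.38 × 8.091 = 124 kΩ.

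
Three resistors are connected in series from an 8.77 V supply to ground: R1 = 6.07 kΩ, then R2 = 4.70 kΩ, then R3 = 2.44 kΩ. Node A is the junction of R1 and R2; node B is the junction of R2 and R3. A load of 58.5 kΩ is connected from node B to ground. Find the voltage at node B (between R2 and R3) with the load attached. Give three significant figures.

V ≈ 1.57 V

At node B, R3 is in parallel with the load: R3‖R_L = 2.342 kΩ.
Below node A the resistance is R2 + (R3‖R_L) = 7.042 kΩ, so V_A = 8.77 × 7.042/13.11 = 4.710 V.
Then V_B = V_A × (R3‖R_L)/(R2 + R3‖R_L) = 4.710 × 2.342/7.042 = 1.57 V.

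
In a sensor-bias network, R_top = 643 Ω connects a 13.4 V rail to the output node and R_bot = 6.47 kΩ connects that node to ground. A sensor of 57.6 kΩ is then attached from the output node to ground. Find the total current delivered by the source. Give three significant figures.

I ≈ 2.07 mA

R_bot‖R_L = 5817 Ω, so the source sees R_top + R_bot‖R_L = 6460 Ω.
I = 13.4 V / 6460 Ω = 2.07 mA.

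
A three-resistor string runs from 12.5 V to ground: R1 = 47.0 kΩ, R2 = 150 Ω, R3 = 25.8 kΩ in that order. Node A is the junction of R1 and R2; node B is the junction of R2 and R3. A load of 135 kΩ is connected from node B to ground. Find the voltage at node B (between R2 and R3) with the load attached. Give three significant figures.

At node B, R3 is in parallel with the load: R3‖R_L = 21660 Ω.
Below node A the resistance is R2 + (R3‖R_L) = 21810 Ω, so V_A = 12.5 × 21810/68810 = 3.962 V.
Then V_B = V_A × (R3‖R_L)/(R2 + R3‖R_L) = 3.962 × 21660/21810 = 3.93 V.

V ≈ 3.93 V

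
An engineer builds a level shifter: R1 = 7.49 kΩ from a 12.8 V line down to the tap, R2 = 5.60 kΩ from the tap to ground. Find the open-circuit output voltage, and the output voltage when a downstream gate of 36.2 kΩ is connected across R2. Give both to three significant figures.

Unloaded: 5.48 V; loaded: 5.03 V

Open-circuit: V = 12.8 × 5.60/(7.49 + 5.60) = 5.48 V.
With the load, R2 becomes R2‖R_L = 4.850 kΩ, so V = 12.8 × 4.850/12.34 = 5.03 V.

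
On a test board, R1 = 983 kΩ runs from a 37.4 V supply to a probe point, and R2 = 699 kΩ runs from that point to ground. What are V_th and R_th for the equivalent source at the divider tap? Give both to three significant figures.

V_th is the open-circuit tap voltage: 37.4 × 699/(983 + 699) = 15.5 V.
With the supply zeroed, R1 and R2 appear in parallel from the tap: R_th = R1‖R2 = (983 × 699)/1682 = 409 kΩ.

V_th = 15.5 V, R_th = 409 kΩ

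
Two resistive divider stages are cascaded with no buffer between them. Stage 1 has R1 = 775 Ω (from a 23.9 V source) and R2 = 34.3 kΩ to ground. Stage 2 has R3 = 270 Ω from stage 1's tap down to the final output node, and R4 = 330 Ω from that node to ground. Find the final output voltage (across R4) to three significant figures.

V_out ≈ 5.68 V

Stage 2 presents R3+R4 = 600.0 Ω as a load on stage 1's tap.
Stage 1's lower leg becomes R2‖(R3+R4) = 589.7 Ω, so V_mid = 23.9 × 589.7/1365 = 10.33 V.
Stage 2 is itself unloaded: V_out = V_mid × R4/(R3+R4) = 10.33 × 330/600.0 = 5.68 V.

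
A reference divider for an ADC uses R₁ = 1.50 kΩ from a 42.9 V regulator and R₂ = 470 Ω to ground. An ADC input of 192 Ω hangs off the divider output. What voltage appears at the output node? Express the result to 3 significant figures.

V_out ≈ 3.57 V

The load sits in parallel with R₂: R₂‖R_L = (470 × 192) / (470 + 192) = 136.3 Ω.
V_out = 42.9 × 136.3 / (1500 + 136.3) = 42.9 × 136.3/1636 = 3.57 V.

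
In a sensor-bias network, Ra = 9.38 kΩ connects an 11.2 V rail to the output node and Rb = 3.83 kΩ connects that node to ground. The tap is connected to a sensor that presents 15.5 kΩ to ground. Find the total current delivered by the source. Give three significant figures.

Rb‖R_L = 3.071 kΩ, so the source sees Ra + Rb‖R_L = 12.45 kΩ.
I = 11.2 V / 12.45 kΩ = 0.900 mA.

I ≈ 0.900 mA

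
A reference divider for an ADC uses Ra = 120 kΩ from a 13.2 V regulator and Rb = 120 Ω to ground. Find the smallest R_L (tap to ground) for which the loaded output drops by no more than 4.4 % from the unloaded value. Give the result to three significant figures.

R_L(min) ≈ 2.60 kΩ

Output resistance R_th = Ra‖Rb = (120000 × 120)/120100 = 119.9 Ω.
The fractional drop is R_th/(R_th + R_L); requiring this ≤ 0.0440 gives R_L ≥ R_th(1/0.0440 − 1) = 119.9 × 21.73 = 2.60 kΩ.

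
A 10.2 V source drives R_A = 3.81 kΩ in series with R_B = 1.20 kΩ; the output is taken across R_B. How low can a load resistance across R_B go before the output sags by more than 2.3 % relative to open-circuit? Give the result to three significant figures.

Output resistance R_th = R_A‖R_B = (3810 × 1200)/5010 = 912.6 Ω.
The fractional drop is R_th/(R_th + R_L); requiring this ≤ 0.0230 gives R_L ≥ R_th(1/0.0230 − 1) = 912.6 × 42.48 = 38.8 kΩ.

R_L(min) ≈ 38.8 kΩ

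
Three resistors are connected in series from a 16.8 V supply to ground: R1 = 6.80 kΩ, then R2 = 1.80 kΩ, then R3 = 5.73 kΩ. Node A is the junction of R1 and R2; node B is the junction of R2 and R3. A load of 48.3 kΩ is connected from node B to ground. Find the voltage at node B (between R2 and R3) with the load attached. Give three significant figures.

At node B, R3 is in parallel with the load: R3‖R_L = 5.122 kΩ.
Below node A the resistance is R2 + (R3‖R_L) = 6.922 kΩ, so V_A = 16.8 × 6.922/13.72 = 8.475 V.
Then V_B = V_A × (R3‖R_L)/(R2 + R3‖R_L) = 8.475 × 5.122/6.922 = 6.27 V.

V ≈ 6.27 V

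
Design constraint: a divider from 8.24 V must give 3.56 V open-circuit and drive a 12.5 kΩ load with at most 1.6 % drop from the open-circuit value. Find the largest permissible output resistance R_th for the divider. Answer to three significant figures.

R_th ≤ 203 Ω

Loading drop = R_th/(R_th + R_L) ≤ 0.0160, so R_th ≤ R_L · ε/(1−ε) = 12.5 kΩ × 0.0160/0.9840 = 203 Ω.
(Any R1, R2 with R2/(R1+R2) = 0.432 and R1‖R2 ≤ 203 Ω will meet the spec.)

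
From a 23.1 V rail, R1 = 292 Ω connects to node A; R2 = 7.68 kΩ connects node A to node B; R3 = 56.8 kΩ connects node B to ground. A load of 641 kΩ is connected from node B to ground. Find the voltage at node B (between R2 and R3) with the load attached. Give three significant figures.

V ≈ 20.0 V

At node B, R3 is in parallel with the load: R3‖R_L = 52180 Ω.
Below node A the resistance is R2 + (R3‖R_L) = 59860 Ω, so V_A = 23.1 × 59860/60150 = 22.99 V.
Then V_B = V_A × (R3‖R_L)/(R2 + R3‖R_L) = 22.99 × 52180/59860 = 20.0 V.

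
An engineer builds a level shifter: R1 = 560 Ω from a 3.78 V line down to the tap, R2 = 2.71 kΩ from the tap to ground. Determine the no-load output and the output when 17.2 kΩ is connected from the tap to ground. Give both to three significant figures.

Open-circuit: V = 3.78 × 2710/(560 + 2710) = 3.13 V.
With the load, R2 becomes R2‖R_L = 2341 Ω, so V = 3.78 × 2341/2901 = 3.05 V.

Unloaded: 3.13 V; loaded: 3.05 V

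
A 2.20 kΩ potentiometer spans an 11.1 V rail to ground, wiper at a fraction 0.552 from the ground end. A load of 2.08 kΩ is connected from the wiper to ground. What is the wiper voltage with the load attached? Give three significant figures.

V ≈ 4.86 V

The wiper splits the pot into (1−α)R = 985.6 Ω above and αR = 1214 Ω below.
Lower section ‖ load = 766.7 Ω.
V_wiper = 11.1 × 766.7/(985.6 + 766.7) = 4.86 V.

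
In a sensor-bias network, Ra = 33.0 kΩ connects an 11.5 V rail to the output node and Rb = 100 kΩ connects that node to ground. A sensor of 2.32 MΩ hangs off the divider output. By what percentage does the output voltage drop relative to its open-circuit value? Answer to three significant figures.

1.06 %

The divider's output (Thévenin) resistance is Ra‖Rb = 24.81 kΩ.
Fractional drop under load = R_th/(R_th + R_L) = 24.81 / (24.81 + 2320) = 0.01058.
So the output falls by 1.06 %.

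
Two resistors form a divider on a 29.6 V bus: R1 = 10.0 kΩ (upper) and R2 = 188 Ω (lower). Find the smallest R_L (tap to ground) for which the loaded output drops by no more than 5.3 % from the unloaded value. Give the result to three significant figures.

R_L(min) ≈ 3.30 kΩ

Output resistance R_th = R1‖R2 = (10000 × 188)/10190 = 184.5 Ω.
The fractional drop is R_th/(R_th + R_L); requiring this ≤ 0.0530 gives R_L ≥ R_th(1/0.0530 − 1) = 184.5 × 17.87 = 3.30 kΩ.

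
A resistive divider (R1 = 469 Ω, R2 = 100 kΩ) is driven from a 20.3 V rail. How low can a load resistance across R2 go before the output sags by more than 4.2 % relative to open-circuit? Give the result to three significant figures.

Output resistance R_th = R1‖R2 = (469 × 100000)/100500 = 466.8 Ω.
The fractional drop is R_th/(R_th + R_L); requiring this ≤ 0.0420 gives R_L ≥ R_th(1/0.0420 − 1) = 466.8 × 22.81 = 10.6 kΩ.

R_L(min) ≈ 10.6 kΩ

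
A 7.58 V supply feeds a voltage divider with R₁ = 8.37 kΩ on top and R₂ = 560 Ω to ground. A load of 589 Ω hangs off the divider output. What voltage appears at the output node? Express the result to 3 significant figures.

V_out ≈ 0.251 V

The load sits in parallel with R₂: R₂‖R_L = (560 × 589) / (560 + 589) = 287.1 Ω.
V_out = 7.58 × 287.1 / (8370 + 287.1) = 7.58 × 287.1/8657 = 0.251 V.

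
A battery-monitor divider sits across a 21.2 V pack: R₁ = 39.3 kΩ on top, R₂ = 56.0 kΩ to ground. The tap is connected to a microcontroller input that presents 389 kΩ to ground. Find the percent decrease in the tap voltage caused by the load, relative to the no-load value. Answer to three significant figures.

5.60 %

The divider's output (Thévenin) resistance is R₁‖R₂ = 23.09 kΩ.
Fractional drop under load = R_th/(R_th + R_L) = 23.09 / (23.09 + 389) = 0.05604.
So the output falls by 5.60 %.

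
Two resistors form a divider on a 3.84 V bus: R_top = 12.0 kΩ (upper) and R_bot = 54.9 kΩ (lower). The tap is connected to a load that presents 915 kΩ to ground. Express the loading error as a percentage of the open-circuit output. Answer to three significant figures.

1.06 %

The divider's output (Thévenin) resistance is R_top‖R_bot = 9.848 kΩ.
Fractional drop under load = R_th/(R_th + R_L) = 9.848 / (9.848 + 915) = 0.01065.
So the output falls by 1.06 %.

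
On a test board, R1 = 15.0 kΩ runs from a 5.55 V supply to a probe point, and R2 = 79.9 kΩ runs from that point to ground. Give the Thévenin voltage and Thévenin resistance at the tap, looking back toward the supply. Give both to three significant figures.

V_th = 4.67 V, R_th = 12.6 kΩ

V_th is the open-circuit tap voltage: 5.55 × 79.9/(15.0 + 79.9) = 4.67 V.
With the supply zeroed, R1 and R2 appear in parallel from the tap: R_th = R1‖R2 = (15.0 × 79.9)/94.90 = 12.6 kΩ.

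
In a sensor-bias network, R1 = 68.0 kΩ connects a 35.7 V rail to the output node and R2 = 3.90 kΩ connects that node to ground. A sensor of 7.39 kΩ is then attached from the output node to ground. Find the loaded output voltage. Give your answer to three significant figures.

The load sits in parallel with R2: R2‖R_L = (3.90 × 7.39) / (3.90 + 7.39) = 2.553 kΩ.
V_out = 35.7 × 2.553 / (68.0 + 2.553) = 35.7 × 2.553/70.55 = 1.29 V.

V_out ≈ 1.29 V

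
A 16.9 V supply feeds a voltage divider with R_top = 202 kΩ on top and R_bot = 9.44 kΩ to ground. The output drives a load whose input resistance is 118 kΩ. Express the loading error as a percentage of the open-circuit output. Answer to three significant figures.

The divider's output (Thévenin) resistance is R_top‖R_bot = 9.019 kΩ.
Fractional drop under load = R_th/(R_th + R_L) = 9.019 / (9.019 + 118) = 0.07100.
So the output falls by 7.10 %.

7.10 %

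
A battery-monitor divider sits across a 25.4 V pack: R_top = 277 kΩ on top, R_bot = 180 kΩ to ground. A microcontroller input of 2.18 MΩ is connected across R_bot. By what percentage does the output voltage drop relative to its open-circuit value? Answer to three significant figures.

The divider's output (Thévenin) resistance is R_top‖R_bot = 109.1 kΩ.
Fractional drop under load = R_th/(R_th + R_L) = 109.1 / (109.1 + 2180) = 0.04766.
So the output falls by 4.77 %.

4.77 %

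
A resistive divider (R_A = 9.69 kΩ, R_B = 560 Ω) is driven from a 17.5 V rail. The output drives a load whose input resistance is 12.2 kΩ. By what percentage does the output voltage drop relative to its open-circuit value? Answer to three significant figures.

The divider's output (Thévenin) resistance is R_A‖R_B = 529.4 Ω.
Fractional drop under load = R_th/(R_th + R_L) = 529.4 / (529.4 + 12200) = 0.04159.
So the output falls by 4.16 %.

4.16 %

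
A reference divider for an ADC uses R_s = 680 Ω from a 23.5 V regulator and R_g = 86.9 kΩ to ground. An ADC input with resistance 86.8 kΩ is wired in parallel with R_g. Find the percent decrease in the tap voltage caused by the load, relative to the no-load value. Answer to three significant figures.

The divider's output (Thévenin) resistance is R_s‖R_g = 674.7 Ω.
Fractional drop under load = R_th/(R_th + R_L) = 674.7 / (674.7 + 86800) = 0.007713.
So the output falls by 0.771 %.

0.771 %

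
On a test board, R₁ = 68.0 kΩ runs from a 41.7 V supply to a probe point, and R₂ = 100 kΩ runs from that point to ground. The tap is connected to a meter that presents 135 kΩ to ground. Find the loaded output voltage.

The load sits in parallel with R₂: R₂‖R_L = (100 × 135) / (100 + 135) = 57.45 kΩ.
V_out = 41.7 × 57.45 / (68.0 + 57.45) = 41.7 × 57.45/125.4 = 19.1 V.
(Unloaded it would have been 24.8 V.)

V_out ≈ 19.1 V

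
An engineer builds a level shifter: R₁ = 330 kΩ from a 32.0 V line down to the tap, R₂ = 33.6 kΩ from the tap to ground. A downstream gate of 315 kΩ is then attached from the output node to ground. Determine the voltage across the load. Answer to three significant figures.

V_out ≈ 2.70 V

The load sits in parallel with R₂: R₂‖R_L = (33.6 × 315) / (33.6 + 315) = 30.36 kΩ.
V_out = 32.0 × 30.36 / (330 + 30.36) = 32.0 × 30.36/360.4 = 2.70 V.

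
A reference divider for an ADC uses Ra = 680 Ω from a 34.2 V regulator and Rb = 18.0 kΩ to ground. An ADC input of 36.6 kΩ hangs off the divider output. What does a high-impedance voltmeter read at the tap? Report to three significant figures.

The load sits in parallel with Rb: Rb‖R_L = (18000 × 36600) / (18000 + 36600) = 12070 Ω.
V_out = 34.2 × 12070 / (680 + 12070) = 34.2 × 12070/12750 = 32.4 V.
(Unloaded it would have been 33.0 V.)

V_out ≈ 32.4 V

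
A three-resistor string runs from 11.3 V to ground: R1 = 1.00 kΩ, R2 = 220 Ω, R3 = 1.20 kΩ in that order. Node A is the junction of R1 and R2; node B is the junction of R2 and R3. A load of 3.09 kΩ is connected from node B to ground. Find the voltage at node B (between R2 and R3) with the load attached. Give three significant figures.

V ≈ 4.69 V

At node B, R3 is in parallel with the load: R3‖R_L = 864.3 Ω.
Below node A the resistance is R2 + (R3‖R_L) = 1084 Ω, so V_A = 11.3 × 1084/2084 = 5.879 V.
Then V_B = V_A × (R3‖R_L)/(R2 + R3‖R_L) = 5.879 × 864.3/1084 = 4.69 V.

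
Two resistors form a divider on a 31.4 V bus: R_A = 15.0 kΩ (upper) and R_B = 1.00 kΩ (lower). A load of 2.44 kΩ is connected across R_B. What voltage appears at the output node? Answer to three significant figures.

V_out ≈ 1.42 V

The load sits in parallel with R_B: R_B‖R_L = (1.00 × 2.44) / (1.00 + 2.44) = 0.7093 kΩ.
V_out = 31.4 × 0.7093 / (15.0 + 0.7093) = 31.4 × 0.7093/15.71 = 1.42 V.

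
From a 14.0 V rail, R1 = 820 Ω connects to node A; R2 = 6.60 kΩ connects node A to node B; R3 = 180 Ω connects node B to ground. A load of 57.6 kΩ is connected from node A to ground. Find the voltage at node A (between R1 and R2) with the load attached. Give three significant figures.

Below node A the series string R2+R3 = 6780 Ω sits in parallel with the 57600 Ω load: 6066 Ω.
V_A = 14.0 × 6066/(820 + 6066) = 12.3 V.

V ≈ 12.3 V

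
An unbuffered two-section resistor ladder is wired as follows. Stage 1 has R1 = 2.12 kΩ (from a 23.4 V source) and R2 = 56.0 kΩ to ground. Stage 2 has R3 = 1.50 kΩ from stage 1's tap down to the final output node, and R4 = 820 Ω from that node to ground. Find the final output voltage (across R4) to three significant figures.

Stage 2 presents R3+R4 = 2320 Ω as a load on stage 1's tap.
Stage 1's lower leg becomes R2‖(R3+R4) = 2228 Ω, so V_mid = 23.4 × 2228/4348 = 11.99 V.
Stage 2 is itself unloaded: V_out = V_mid × R4/(R3+R4) = 11.99 × 820/2320 = 4.24 V.

V_out ≈ 4.24 V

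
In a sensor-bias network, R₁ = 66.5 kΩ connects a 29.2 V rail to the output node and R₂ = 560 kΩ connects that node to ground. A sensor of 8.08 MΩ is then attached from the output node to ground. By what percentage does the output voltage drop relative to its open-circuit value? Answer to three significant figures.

The divider's output (Thévenin) resistance is R₁‖R₂ = 59.44 kΩ.
Fractional drop under load = R_th/(R_th + R_L) = 59.44 / (59.44 + 8080) = 0.007303.
So the output falls by 0.730 %.

0.730 %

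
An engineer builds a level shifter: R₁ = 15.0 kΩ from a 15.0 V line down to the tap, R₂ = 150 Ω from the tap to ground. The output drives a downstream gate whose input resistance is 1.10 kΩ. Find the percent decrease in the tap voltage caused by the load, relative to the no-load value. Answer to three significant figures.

11.9 %

Unloaded V = 15.0 × 150/15150 = 0.14851 V.
Loaded: R₂‖R_L = 132.0 Ω, giving V = 15.0 × 132.0/15130 = 0.13085 V.
Drop = (0.14851 − 0.13085) / 0.14851 = 11.9 %.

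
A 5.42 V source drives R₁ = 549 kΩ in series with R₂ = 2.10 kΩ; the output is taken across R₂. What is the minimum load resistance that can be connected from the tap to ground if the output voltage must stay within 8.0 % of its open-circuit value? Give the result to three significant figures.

R_L(min) ≈ 24.1 kΩ

Output resistance R_th = R₁‖R₂ = (549 × 2.10)/551.1 = 2.092 kΩ.
The fractional drop is R_th/(R_th + R_L); requiring this ≤ 0.0800 gives R_L ≥ R_th(1/0.0800 − 1) = 2.092 × 11.50 = 24.1 kΩ.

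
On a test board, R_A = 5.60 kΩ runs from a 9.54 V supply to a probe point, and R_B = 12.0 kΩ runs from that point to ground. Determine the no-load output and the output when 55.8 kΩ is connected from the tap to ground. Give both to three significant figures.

Open-circuit: V = 9.54 × 12.0/(5.60 + 12.0) = 6.50 V.
With the load, R_B becomes R_B‖R_L = 9.876 kΩ, so V = 9.54 × 9.876/15.48 = 6.09 V.

Unloaded: 6.50 V; loaded: 6.09 V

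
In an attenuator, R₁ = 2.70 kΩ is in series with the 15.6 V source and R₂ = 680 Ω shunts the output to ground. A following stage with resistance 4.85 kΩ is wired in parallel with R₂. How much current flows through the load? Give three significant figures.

R₂‖R_L = 596.4 Ω; V_out = 15.6 × 596.4/3296 = 2.822 V.
I_L = V_out / R_L = 2.822 / 4.85 kΩ = 0.582 mA.

I_L ≈ 0.582 mA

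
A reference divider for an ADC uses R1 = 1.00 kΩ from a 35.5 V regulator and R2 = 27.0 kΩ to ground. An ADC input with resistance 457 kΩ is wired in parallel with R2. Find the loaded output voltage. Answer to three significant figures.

The load sits in parallel with R2: R2‖R_L = (27.0 × 457) / (27.0 + 457) = 25.49 kΩ.
V_out = 35.5 × 25.49 / (1.00 + 25.49) = 35.5 × 25.49/26.49 = 34.2 V.

V_out ≈ 34.2 V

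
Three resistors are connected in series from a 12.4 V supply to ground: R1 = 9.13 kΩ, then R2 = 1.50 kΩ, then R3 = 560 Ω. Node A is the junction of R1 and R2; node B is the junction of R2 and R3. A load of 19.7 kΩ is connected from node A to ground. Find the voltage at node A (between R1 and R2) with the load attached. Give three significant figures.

Below node A the series string R2+R3 = 2060 Ω sits in parallel with the 19700 Ω load: 1865 Ω.
V_A = 12.4 × 1865/(9130 + 1865) = 2.10 V.

V ≈ 2.10 V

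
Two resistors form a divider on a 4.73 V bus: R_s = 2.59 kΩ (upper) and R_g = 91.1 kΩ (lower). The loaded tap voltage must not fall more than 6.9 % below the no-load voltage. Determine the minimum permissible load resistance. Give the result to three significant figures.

R_L(min) ≈ 34.0 kΩ

Output resistance R_th = R_s‖R_g = (2.59 × 91.1)/93.69 = 2.518 kΩ.
The fractional drop is R_th/(R_th + R_L); requiring this ≤ 0.0690 gives R_L ≥ R_th(1/0.0690 − 1) = 2.518 × 13.49 = 34.0 kΩ.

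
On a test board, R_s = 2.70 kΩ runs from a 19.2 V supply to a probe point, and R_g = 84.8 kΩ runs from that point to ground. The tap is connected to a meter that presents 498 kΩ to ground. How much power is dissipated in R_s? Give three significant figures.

P ≈ 0.176 mW

Total resistance from the source is R_s + (R_g‖R_L) = 75.16 kΩ, so I = 19.2/75.16 kΩ = 0.2555 mA.
P = I²·R_s = (0.2555 mA)² × 2.70 kΩ = 0.176 mW.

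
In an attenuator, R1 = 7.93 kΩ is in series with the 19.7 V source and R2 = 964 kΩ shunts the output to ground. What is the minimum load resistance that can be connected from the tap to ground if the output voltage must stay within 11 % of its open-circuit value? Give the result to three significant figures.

Output resistance R_th = R1‖R2 = (7.93 × 964)/971.9 = 7.865 kΩ.
The fractional drop is R_th/(R_th + R_L); requiring this ≤ 0.110 gives R_L ≥ R_th(1/0.110 − 1) = 7.865 × 8.091 = 63.6 kΩ.

R_L(min) ≈ 63.6 kΩ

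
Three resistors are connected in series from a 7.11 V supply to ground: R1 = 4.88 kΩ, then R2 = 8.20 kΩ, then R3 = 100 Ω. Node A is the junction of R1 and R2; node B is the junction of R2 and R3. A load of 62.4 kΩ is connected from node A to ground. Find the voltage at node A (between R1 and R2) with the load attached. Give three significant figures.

V ≈ 4.27 V

Below node A the series string R2+R3 = 8300 Ω sits in parallel with the 62400 Ω load: 7326 Ω.
V_A = 7.11 × 7326/(4880 + 7326) = 4.27 V.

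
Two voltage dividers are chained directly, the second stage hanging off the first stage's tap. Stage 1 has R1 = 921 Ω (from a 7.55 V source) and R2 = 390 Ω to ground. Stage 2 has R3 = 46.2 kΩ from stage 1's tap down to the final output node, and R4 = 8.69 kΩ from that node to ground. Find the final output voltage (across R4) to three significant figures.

V_out ≈ 0.354 V

Stage 2 presents R3+R4 = 54890 Ω as a load on stage 1's tap.
Stage 1's lower leg becomes R2‖(R3+R4) = 387.2 Ω, so V_mid = 7.55 × 387.2/1308 = 2.235 V.
Stage 2 is itself unloaded: V_out = V_mid × R4/(R3+R4) = 2.235 × 8690/54890 = 0.354 V.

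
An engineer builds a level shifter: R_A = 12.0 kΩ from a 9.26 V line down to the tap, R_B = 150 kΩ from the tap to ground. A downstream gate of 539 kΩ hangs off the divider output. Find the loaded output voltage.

The load sits in parallel with R_B: R_B‖R_L = (150 × 539) / (150 + 539) = 117.3 kΩ.
V_out = 9.26 × 117.3 / (12.0 + 117.3) = 9.26 × 117.3/129.3 = 8.40 V.

V_out ≈ 8.40 V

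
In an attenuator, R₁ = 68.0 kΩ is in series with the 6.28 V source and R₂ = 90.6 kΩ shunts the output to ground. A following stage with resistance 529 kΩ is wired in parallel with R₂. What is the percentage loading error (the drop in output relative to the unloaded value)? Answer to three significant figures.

The divider's output (Thévenin) resistance is R₁‖R₂ = 38.84 kΩ.
Fractional drop under load = R_th/(R_th + R_L) = 38.84 / (38.84 + 529) = 0.06841.
So the output falls by 6.84 %.

6.84 %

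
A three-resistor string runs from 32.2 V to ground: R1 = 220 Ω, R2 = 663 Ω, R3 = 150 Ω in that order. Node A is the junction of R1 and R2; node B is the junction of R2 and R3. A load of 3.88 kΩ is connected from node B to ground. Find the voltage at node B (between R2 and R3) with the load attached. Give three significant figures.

At node B, R3 is in parallel with the load: R3‖R_L = 144.4 Ω.
Below node A the resistance is R2 + (R3‖R_L) = 807.4 Ω, so V_A = 32.2 × 807.4/1027 = 25.31 V.
Then V_B = V_A × (R3‖R_L)/(R2 + R3‖R_L) = 25.31 × 144.4/807.4 = 4.53 V.

V ≈ 4.53 V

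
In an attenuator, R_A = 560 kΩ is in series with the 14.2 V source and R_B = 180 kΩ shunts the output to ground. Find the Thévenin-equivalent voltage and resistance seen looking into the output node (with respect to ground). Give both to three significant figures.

V_th = 3.45 V, R_th = 136 kΩ

V_th is the open-circuit tap voltage: 14.2 × 180/(560 + 180) = 3.45 V.
With the supply zeroed, R_A and R_B appear in parallel from the tap: R_th = R_A‖R_B = (560 × 180)/740.0 = 136 kΩ.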